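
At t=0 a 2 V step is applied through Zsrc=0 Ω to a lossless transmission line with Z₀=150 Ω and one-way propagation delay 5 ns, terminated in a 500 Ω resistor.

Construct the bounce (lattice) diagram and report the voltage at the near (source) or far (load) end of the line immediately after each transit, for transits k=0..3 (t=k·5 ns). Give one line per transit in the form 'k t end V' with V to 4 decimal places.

Γ_L=0.538462, Γ_S=-1.000000; launch V₁=2·150/150=2.000000
k=0 src: V=2.0000
k=1 load: inc=2.000000, refl=2.000000·0.538462=1.0769; V=0.000000+2.000000+1.076923=3.0769
k=2 src: inc=1.076923, refl=1.076923·-1.000000=-1.0769; V=2.000000+1.076923+-1.076923=2.0000
k=3 load: inc=-1.076923, refl=-1.076923·0.538462=-0.5799; V=3.076923+-1.076923+-0.579882=1.4201

0 0 source 2.0000
1 5 load 3.0769
2 10 source 2.0000
3 15 load 1.4201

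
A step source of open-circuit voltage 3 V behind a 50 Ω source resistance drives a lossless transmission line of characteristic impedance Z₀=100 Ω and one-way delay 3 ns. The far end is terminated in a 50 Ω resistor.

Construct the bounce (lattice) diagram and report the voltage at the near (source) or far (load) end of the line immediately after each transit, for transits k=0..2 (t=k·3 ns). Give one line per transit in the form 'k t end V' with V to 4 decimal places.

0 0 source 2.0000
1 3 load 1.3333
2 6 source 1.5556

Γ_L=-0.333333, Γ_S=-0.333333; launch V₁=3·100/150=2.000000
k=0 src: V=2.0000
k=1 load: inc=2.000000, refl=2.000000·-0.333333=-0.6667; V=0.000000+2.000000+-0.666667=1.3333
k=2 src: inc=-0.666667, refl=-0.666667·-0.333333=0.2222; V=2.000000+-0.666667+0.222222=1.5556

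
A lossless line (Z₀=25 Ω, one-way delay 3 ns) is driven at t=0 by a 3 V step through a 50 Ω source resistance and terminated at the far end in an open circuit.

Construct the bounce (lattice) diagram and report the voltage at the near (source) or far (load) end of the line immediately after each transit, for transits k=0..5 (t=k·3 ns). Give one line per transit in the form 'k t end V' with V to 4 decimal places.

0 0 source 1.0000
1 3 load 2.0000
2 6 source 2.3333
3 9 load 2.6667
4 12 source 2.7778
5 15 load 2.8889

Γ_L=1.000000, Γ_S=0.333333; launch V₁=3·25/75=1.000000
k=0 src: V=1.0000
k=1 load: inc=1.000000, refl=1.000000·1.000000=1.0000; V=0.000000+1.000000+1.000000=2.0000
k=2 src: inc=1.000000, refl=1.000000·0.333333=0.3333; V=1.000000+1.000000+0.333333=2.3333
k=3 load: inc=0.333333, refl=0.333333·1.000000=0.3333; V=2.000000+0.333333+0.333333=2.6667
k=4 src: inc=0.333333, refl=0.333333·0.333333=0.1111; V=2.333333+0.333333+0.111111=2.7778
k=5 load: inc=0.111111, refl=0.111111·1.000000=0.1111; V=2.666667+0.111111+0.111111=2.8889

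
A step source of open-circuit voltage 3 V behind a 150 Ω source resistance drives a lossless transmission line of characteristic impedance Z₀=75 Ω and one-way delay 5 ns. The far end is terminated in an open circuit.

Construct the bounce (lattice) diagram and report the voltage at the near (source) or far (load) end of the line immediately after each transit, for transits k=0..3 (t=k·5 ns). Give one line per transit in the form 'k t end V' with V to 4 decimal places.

0 0 source 1.0000
1 5 load 2.0000
2 10 source 2.3333
3 15 load 2.6667

Γ_L=1.000000, Γ_S=0.333333; launch V₁=3·75/225=1.000000
k=0 src: V=1.0000
k=1 load: inc=1.000000, refl=1.000000·1.000000=1.0000; V=0.000000+1.000000+1.000000=2.0000
k=2 src: inc=1.000000, refl=1.000000·0.333333=0.3333; V=1.000000+1.000000+0.333333=2.3333
k=3 load: inc=0.333333, refl=0.333333·1.000000=0.3333; V=2.000000+0.333333+0.333333=2.6667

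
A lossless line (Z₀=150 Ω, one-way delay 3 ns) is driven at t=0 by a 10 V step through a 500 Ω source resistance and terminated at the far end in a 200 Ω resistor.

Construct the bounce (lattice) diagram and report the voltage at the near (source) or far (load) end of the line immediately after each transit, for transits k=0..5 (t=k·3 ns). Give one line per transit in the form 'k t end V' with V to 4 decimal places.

0 0 source 2.3077
1 3 load 2.6374
2 6 source 2.8149
3 9 load 2.8402
4 12 source 2.8539
5 15 load 2.8558

Γ_L=0.142857, Γ_S=0.538462; launch V₁=10·150/650=2.307692
k=0 src: V=2.3077
k=1 load: inc=2.307692, refl=2.307692·0.142857=0.3297; V=0.000000+2.307692+0.329670=2.6374
k=2 src: inc=0.329670, refl=0.329670·0.538462=0.1775; V=2.307692+0.329670+0.177515=2.8149
k=3 load: inc=0.177515, refl=0.177515·0.142857=0.0254; V=2.637363+0.177515+0.025359=2.8402
k=4 src: inc=0.025359, refl=0.025359·0.538462=0.0137; V=2.814877+0.025359+0.013655=2.8539
k=5 load: inc=0.013655, refl=0.013655·0.142857=0.0020; V=2.840237+0.013655+0.001951=2.8558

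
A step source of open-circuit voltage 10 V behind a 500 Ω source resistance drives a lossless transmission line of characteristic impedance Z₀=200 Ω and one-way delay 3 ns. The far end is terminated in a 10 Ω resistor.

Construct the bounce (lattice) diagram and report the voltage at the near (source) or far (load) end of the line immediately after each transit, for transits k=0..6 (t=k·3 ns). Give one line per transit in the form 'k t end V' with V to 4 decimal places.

0 0 source 2.8571
1 3 load 0.2721
2 6 source -0.8358
3 9 load 0.1666
4 12 source 0.5962
5 15 load 0.2075
6 18 source 0.0409

Γ_L=-0.904762, Γ_S=0.428571; launch V₁=10·200/700=2.857143
k=0 src: V=2.8571
k=1 load: inc=2.857143, refl=2.857143·-0.904762=-2.5850; V=0.000000+2.857143+-2.585034=0.2721
k=2 src: inc=-2.585034, refl=-2.585034·0.428571=-1.1079; V=2.857143+-2.585034+-1.107872=-0.8358
k=3 load: inc=-1.107872, refl=-1.107872·-0.904762=1.0024; V=0.272109+-1.107872+1.002360=0.1666
k=4 src: inc=1.002360, refl=1.002360·0.428571=0.4296; V=-0.835763+1.002360+0.429583=0.5962
k=5 load: inc=0.429583, refl=0.429583·-0.904762=-0.3887; V=0.166597+0.429583+-0.388670=0.2075
k=6 src: inc=-0.388670, refl=-0.388670·0.428571=-0.1666; V=0.596180+-0.388670+-0.166573=0.0409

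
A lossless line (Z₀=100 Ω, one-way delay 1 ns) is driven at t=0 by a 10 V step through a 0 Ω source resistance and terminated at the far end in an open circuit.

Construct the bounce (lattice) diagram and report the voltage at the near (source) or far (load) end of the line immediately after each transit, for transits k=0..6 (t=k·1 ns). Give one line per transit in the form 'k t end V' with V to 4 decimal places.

Γ_L=1.000000, Γ_S=-1.000000; launch V₁=10·100/100=10.000000
k=0 src: V=10.0000
k=1 load: inc=10.000000, refl=10.000000·1.000000=10.0000; V=0.000000+10.000000+10.000000=20.0000
k=2 src: inc=10.000000, refl=10.000000·-1.000000=-10.0000; V=10.000000+10.000000+-10.000000=10.0000
k=3 load: inc=-10.000000, refl=-10.000000·1.000000=-10.0000; V=20.000000+-10.000000+-10.000000=0.0000
k=4 src: inc=-10.000000, refl=-10.000000·-1.000000=10.0000; V=10.000000+-10.000000+10.000000=10.0000
k=5 load: inc=10.000000, refl=10.000000·1.000000=10.0000; V=0.000000+10.000000+10.000000=20.0000
k=6 src: inc=10.000000, refl=10.000000·-1.000000=-10.0000; V=10.000000+10.000000+-10.000000=10.0000

0 0 source 10.0000
1 1 load 20.0000
2 2 source 10.0000
3 3 load 0.0000
4 4 source 10.0000
5 5 load 20.0000
6 6 source 10.0000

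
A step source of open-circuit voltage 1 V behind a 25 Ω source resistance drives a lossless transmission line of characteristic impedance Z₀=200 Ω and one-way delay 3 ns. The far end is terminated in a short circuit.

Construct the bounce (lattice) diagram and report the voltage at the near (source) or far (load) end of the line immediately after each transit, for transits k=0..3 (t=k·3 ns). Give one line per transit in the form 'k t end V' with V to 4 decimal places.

0 0 source 0.8889
1 3 load 0.0000
2 6 source 0.6914
3 9 load 0.0000

Γ_L=-1.000000, Γ_S=-0.777778; launch V₁=1·200/225=0.888889
k=0 src: V=0.8889
k=1 load: inc=0.888889, refl=0.888889·-1.000000=-0.8889; V=0.000000+0.888889+-0.888889=0.0000
k=2 src: inc=-0.888889, refl=-0.888889·-0.777778=0.6914; V=0.888889+-0.888889+0.691358=0.6914
k=3 load: inc=0.691358, refl=0.691358·-1.000000=-0.6914; V=0.000000+0.691358+-0.691358=0.0000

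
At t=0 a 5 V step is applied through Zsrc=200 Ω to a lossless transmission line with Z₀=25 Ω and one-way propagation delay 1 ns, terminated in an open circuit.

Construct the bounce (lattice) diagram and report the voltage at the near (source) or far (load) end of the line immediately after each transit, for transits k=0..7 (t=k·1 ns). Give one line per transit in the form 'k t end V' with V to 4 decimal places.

0 0 source 0.5556
1 1 load 1.1111
2 2 source 1.5432
3 3 load 1.9753
4 4 source 2.3114
5 5 load 2.6475
6 6 source 2.9089
7 7 load 3.1702

Γ_L=1.000000, Γ_S=0.777778; launch V₁=5·25/225=0.555556
k=0 src: V=0.5556
k=1 load: inc=0.555556, refl=0.555556·1.000000=0.5556; V=0.000000+0.555556+0.555556=1.1111
k=2 src: inc=0.555556, refl=0.555556·0.777778=0.4321; V=0.555556+0.555556+0.432099=1.5432
k=3 load: inc=0.432099, refl=0.432099·1.000000=0.4321; V=1.111111+0.432099+0.432099=1.9753
k=4 src: inc=0.432099, refl=0.432099·0.777778=0.3361; V=1.543210+0.432099+0.336077=2.3114
k=5 load: inc=0.336077, refl=0.336077·1.000000=0.3361; V=1.975309+0.336077+0.336077=2.6475
k=6 src: inc=0.336077, refl=0.336077·0.777778=0.2614; V=2.311385+0.336077+0.261393=2.9089
k=7 load: inc=0.261393, refl=0.261393·1.000000=0.2614; V=2.647462+0.261393+0.261393=3.1702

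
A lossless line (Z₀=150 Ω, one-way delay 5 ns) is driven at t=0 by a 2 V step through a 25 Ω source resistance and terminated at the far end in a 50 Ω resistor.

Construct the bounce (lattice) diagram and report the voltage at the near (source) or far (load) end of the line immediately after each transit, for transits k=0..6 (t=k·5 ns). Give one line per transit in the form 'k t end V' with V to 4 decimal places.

Γ_L=-0.500000, Γ_S=-0.714286; launch V₁=2·150/175=1.714286
k=0 src: V=1.7143
k=1 load: inc=1.714286, refl=1.714286·-0.500000=-0.8571; V=0.000000+1.714286+-0.857143=0.8571
k=2 src: inc=-0.857143, refl=-0.857143·-0.714286=0.6122; V=1.714286+-0.857143+0.612245=1.4694
k=3 load: inc=0.612245, refl=0.612245·-0.500000=-0.3061; V=0.857143+0.612245+-0.306122=1.1633
k=4 src: inc=-0.306122, refl=-0.306122·-0.714286=0.2187; V=1.469388+-0.306122+0.218659=1.3819
k=5 load: inc=0.218659, refl=0.218659·-0.500000=-0.1093; V=1.163265+0.218659+-0.109329=1.2726
k=6 src: inc=-0.109329, refl=-0.109329·-0.714286=0.0781; V=1.381924+-0.109329+0.078092=1.3507

0 0 source 1.7143
1 5 load 0.8571
2 10 source 1.4694
3 15 load 1.1633
4 20 source 1.3819
5 25 load 1.2726
6 30 source 1.3507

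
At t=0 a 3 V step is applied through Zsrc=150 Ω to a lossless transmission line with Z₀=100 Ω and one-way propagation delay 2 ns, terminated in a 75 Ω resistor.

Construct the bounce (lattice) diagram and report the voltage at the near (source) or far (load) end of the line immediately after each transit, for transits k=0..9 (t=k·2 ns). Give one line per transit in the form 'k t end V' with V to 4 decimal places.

Γ_L=-0.142857, Γ_S=0.200000; launch V₁=3·100/250=1.200000
k=0 src: V=1.2000
k=1 load: inc=1.200000, refl=1.200000·-0.142857=-0.1714; V=0.000000+1.200000+-0.171429=1.0286
k=2 src: inc=-0.171429, refl=-0.171429·0.200000=-0.0343; V=1.200000+-0.171429+-0.034286=0.9943
k=3 load: inc=-0.034286, refl=-0.034286·-0.142857=0.0049; V=1.028571+-0.034286+0.004898=0.9992
k=4 src: inc=0.004898, refl=0.004898·0.200000=0.0010; V=0.994286+0.004898+0.000980=1.0002
k=5 load: inc=0.000980, refl=0.000980·-0.142857=-0.0001; V=0.999184+0.000980+-0.000140=1.0000
k=6 src: inc=-0.000140, refl=-0.000140·0.200000=-0.0000; V=1.000163+-0.000140+-0.000028=1.0000
k=7 load: inc=-0.000028, refl=-0.000028·-0.142857=0.0000; V=1.000023+-0.000028+0.000004=1.0000
k=8 src: inc=0.000004, refl=0.000004·0.200000=0.0000; V=0.999995+0.000004+0.000001=1.0000
k=9 load: inc=0.000001, refl=0.000001·-0.142857=-0.0000; V=0.999999+0.000001+-0.000000=1.0000

0 0 source 1.2000
1 2 load 1.0286
2 4 source 0.9943
3 6 load 0.9992
4 8 source 1.0002
5 10 load 1.0000
6 12 source 1.0000
7 14 load 1.0000
8 16 source 1.0000
9 18 load 1.0000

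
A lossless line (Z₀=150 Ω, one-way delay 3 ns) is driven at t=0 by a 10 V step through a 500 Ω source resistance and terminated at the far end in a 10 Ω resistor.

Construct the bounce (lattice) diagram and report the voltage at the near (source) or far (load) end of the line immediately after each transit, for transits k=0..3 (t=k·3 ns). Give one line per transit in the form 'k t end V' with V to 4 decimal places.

Γ_L=-0.875000, Γ_S=0.538462; launch V₁=10·150/650=2.307692
k=0 src: V=2.3077
k=1 load: inc=2.307692, refl=2.307692·-0.875000=-2.0192; V=0.000000+2.307692+-2.019231=0.2885
k=2 src: inc=-2.019231, refl=-2.019231·0.538462=-1.0873; V=2.307692+-2.019231+-1.087278=-0.7988
k=3 load: inc=-1.087278, refl=-1.087278·-0.875000=0.9514; V=0.288462+-1.087278+0.951368=0.1526

0 0 source 2.3077
1 3 load 0.2885
2 6 source -0.7988
3 9 load 0.1526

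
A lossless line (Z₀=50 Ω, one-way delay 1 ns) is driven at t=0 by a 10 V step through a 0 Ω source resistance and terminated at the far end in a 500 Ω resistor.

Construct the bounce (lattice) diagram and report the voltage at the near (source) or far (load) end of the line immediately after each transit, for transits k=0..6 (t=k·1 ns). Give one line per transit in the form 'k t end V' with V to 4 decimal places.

Γ_L=0.818182, Γ_S=-1.000000; launch V₁=10·50/50=10.000000
k=0 src: V=10.0000
k=1 load: inc=10.000000, refl=10.000000·0.818182=8.1818; V=0.000000+10.000000+8.181818=18.1818
k=2 src: inc=8.181818, refl=8.181818·-1.000000=-8.1818; V=10.000000+8.181818+-8.181818=10.0000
k=3 load: inc=-8.181818, refl=-8.181818·0.818182=-6.6942; V=18.181818+-8.181818+-6.694215=3.3058
k=4 src: inc=-6.694215, refl=-6.694215·-1.000000=6.6942; V=10.000000+-6.694215+6.694215=10.0000
k=5 load: inc=6.694215, refl=6.694215·0.818182=5.4771; V=3.305785+6.694215+5.477085=15.4771
k=6 src: inc=5.477085, refl=5.477085·-1.000000=-5.4771; V=10.000000+5.477085+-5.477085=10.0000

0 0 source 10.0000
1 1 load 18.1818
2 2 source 10.0000
3 3 load 3.3058
4 4 source 10.0000
5 5 load 15.4771
6 6 source 10.0000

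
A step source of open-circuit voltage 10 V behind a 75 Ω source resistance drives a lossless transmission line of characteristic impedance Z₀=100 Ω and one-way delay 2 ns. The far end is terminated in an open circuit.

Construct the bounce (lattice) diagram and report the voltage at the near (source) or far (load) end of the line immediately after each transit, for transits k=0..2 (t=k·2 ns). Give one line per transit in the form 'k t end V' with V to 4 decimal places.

0 0 source 5.7143
1 2 load 11.4286
2 4 source 10.6122

Γ_L=1.000000, Γ_S=-0.142857; launch V₁=10·100/175=5.714286
k=0 src: V=5.7143
k=1 load: inc=5.714286, refl=5.714286·1.000000=5.7143; V=0.000000+5.714286+5.714286=11.4286
k=2 src: inc=5.714286, refl=5.714286·-0.142857=-0.8163; V=5.714286+5.714286+-0.816327=10.6122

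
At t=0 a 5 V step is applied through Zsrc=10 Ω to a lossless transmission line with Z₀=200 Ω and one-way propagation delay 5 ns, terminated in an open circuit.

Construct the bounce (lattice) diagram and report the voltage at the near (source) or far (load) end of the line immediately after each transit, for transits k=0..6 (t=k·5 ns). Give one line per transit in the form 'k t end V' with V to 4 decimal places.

Γ_L=1.000000, Γ_S=-0.904762; launch V₁=5·200/210=4.761905
k=0 src: V=4.7619
k=1 load: inc=4.761905, refl=4.761905·1.000000=4.7619; V=0.000000+4.761905+4.761905=9.5238
k=2 src: inc=4.761905, refl=4.761905·-0.904762=-4.3084; V=4.761905+4.761905+-4.308390=5.2154
k=3 load: inc=-4.308390, refl=-4.308390·1.000000=-4.3084; V=9.523810+-4.308390+-4.308390=0.9070
k=4 src: inc=-4.308390, refl=-4.308390·-0.904762=3.8981; V=5.215420+-4.308390+3.898067=4.8051
k=5 load: inc=3.898067, refl=3.898067·1.000000=3.8981; V=0.907029+3.898067+3.898067=8.7032
k=6 src: inc=3.898067, refl=3.898067·-0.904762=-3.5268; V=4.805097+3.898067+-3.526823=5.1763

0 0 source 4.7619
1 5 load 9.5238
2 10 source 5.2154
3 15 load 0.9070
4 20 source 4.8051
5 25 load 8.7032
6 30 source 5.1763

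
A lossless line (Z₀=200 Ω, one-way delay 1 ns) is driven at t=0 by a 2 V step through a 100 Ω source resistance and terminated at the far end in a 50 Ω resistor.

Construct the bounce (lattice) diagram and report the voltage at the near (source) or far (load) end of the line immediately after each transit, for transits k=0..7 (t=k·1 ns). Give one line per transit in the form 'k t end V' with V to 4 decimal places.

0 0 source 1.3333
1 1 load 0.5333
2 2 source 0.8000
3 3 load 0.6400
4 4 source 0.6933
5 5 load 0.6613
6 6 source 0.6720
7 7 load 0.6656

Γ_L=-0.600000, Γ_S=-0.333333; launch V₁=2·200/300=1.333333
k=0 src: V=1.3333
k=1 load: inc=1.333333, refl=1.333333·-0.600000=-0.8000; V=0.000000+1.333333+-0.800000=0.5333
k=2 src: inc=-0.800000, refl=-0.800000·-0.333333=0.2667; V=1.333333+-0.800000+0.266667=0.8000
k=3 load: inc=0.266667, refl=0.266667·-0.600000=-0.1600; V=0.533333+0.266667+-0.160000=0.6400
k=4 src: inc=-0.160000, refl=-0.160000·-0.333333=0.0533; V=0.800000+-0.160000+0.053333=0.6933
k=5 load: inc=0.053333, refl=0.053333·-0.600000=-0.0320; V=0.640000+0.053333+-0.032000=0.6613
k=6 src: inc=-0.032000, refl=-0.032000·-0.333333=0.0107; V=0.693333+-0.032000+0.010667=0.6720
k=7 load: inc=0.010667, refl=0.010667·-0.600000=-0.0064; V=0.661333+0.010667+-0.006400=0.6656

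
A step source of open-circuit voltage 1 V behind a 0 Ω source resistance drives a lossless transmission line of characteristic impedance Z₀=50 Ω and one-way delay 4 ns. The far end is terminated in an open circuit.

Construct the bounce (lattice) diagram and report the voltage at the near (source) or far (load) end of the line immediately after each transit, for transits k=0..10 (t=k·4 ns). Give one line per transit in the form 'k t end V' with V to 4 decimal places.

0 0 source 1.0000
1 4 load 2.0000
2 8 source 1.0000
3 12 load 0.0000
4 16 source 1.0000
5 20 load 2.0000
6 24 source 1.0000
7 28 load 0.0000
8 32 source 1.0000
9 36 load 2.0000
10 40 source 1.0000

Γ_L=1.000000, Γ_S=-1.000000; launch V₁=1·50/50=1.000000
k=0 src: V=1.0000
k=1 load: inc=1.000000, refl=1.000000·1.000000=1.0000; V=0.000000+1.000000+1.000000=2.0000
k=2 src: inc=1.000000, refl=1.000000·-1.000000=-1.0000; V=1.000000+1.000000+-1.000000=1.0000
k=3 load: inc=-1.000000, refl=-1.000000·1.000000=-1.0000; V=2.000000+-1.000000+-1.000000=0.0000
k=4 src: inc=-1.000000, refl=-1.000000·-1.000000=1.0000; V=1.000000+-1.000000+1.000000=1.0000
k=5 load: inc=1.000000, refl=1.000000·1.000000=1.0000; V=0.000000+1.000000+1.000000=2.0000
k=6 src: inc=1.000000, refl=1.000000·-1.000000=-1.0000; V=1.000000+1.000000+-1.000000=1.0000
k=7 load: inc=-1.000000, refl=-1.000000·1.000000=-1.0000; V=2.000000+-1.000000+-1.000000=0.0000
k=8 src: inc=-1.000000, refl=-1.000000·-1.000000=1.0000; V=1.000000+-1.000000+1.000000=1.0000
k=9 load: inc=1.000000, refl=1.000000·1.000000=1.0000; V=0.000000+1.000000+1.000000=2.0000
k=10 src: inc=1.000000, refl=1.000000·-1.000000=-1.0000; V=1.000000+1.000000+-1.000000=1.0000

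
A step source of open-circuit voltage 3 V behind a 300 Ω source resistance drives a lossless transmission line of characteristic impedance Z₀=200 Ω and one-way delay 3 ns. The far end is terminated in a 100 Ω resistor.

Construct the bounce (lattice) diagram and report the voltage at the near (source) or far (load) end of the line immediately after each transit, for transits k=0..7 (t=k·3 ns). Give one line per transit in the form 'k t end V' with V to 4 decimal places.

0 0 source 1.2000
1 3 load 0.8000
2 6 source 0.7200
3 9 load 0.7467
4 12 source 0.7520
5 15 load 0.7502
6 18 source 0.7499
7 21 load 0.7500

Γ_L=-0.333333, Γ_S=0.200000; launch V₁=3·200/500=1.200000
k=0 src: V=1.2000
k=1 load: inc=1.200000, refl=1.200000·-0.333333=-0.4000; V=0.000000+1.200000+-0.400000=0.8000
k=2 src: inc=-0.400000, refl=-0.400000·0.200000=-0.0800; V=1.200000+-0.400000+-0.080000=0.7200
k=3 load: inc=-0.080000, refl=-0.080000·-0.333333=0.0267; V=0.800000+-0.080000+0.026667=0.7467
k=4 src: inc=0.026667, refl=0.026667·0.200000=0.0053; V=0.720000+0.026667+0.005333=0.7520
k=5 load: inc=0.005333, refl=0.005333·-0.333333=-0.0018; V=0.746667+0.005333+-0.001778=0.7502
k=6 src: inc=-0.001778, refl=-0.001778·0.200000=-0.0004; V=0.752000+-0.001778+-0.000356=0.7499
k=7 load: inc=-0.000356, refl=-0.000356·-0.333333=0.0001; V=0.750222+-0.000356+0.000119=0.7500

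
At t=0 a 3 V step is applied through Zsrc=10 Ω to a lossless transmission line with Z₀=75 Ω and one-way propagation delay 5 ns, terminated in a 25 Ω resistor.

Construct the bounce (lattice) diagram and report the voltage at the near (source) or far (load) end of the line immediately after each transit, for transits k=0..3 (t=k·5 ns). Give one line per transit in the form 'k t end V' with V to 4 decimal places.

0 0 source 2.6471
1 5 load 1.3235
2 10 source 2.3356
3 15 load 1.8296

Γ_L=-0.500000, Γ_S=-0.764706; launch V₁=3·75/85=2.647059
k=0 src: V=2.6471
k=1 load: inc=2.647059, refl=2.647059·-0.500000=-1.3235; V=0.000000+2.647059+-1.323529=1.3235
k=2 src: inc=-1.323529, refl=-1.323529·-0.764706=1.0121; V=2.647059+-1.323529+1.012111=2.3356
k=3 load: inc=1.012111, refl=1.012111·-0.500000=-0.5061; V=1.323529+1.012111+-0.506055=1.8296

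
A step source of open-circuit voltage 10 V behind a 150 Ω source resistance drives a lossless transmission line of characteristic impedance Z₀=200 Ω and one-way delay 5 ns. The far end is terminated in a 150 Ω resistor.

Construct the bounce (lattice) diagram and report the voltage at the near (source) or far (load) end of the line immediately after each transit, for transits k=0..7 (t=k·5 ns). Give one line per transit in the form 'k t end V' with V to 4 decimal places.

Γ_L=-0.142857, Γ_S=-0.142857; launch V₁=10·200/350=5.714286
k=0 src: V=5.7143
k=1 load: inc=5.714286, refl=5.714286·-0.142857=-0.8163; V=0.000000+5.714286+-0.816327=4.8980
k=2 src: inc=-0.816327, refl=-0.816327·-0.142857=0.1166; V=5.714286+-0.816327+0.116618=5.0146
k=3 load: inc=0.116618, refl=0.116618·-0.142857=-0.0167; V=4.897959+0.116618+-0.016660=4.9979
k=4 src: inc=-0.016660, refl=-0.016660·-0.142857=0.0024; V=5.014577+-0.016660+0.002380=5.0003
k=5 load: inc=0.002380, refl=0.002380·-0.142857=-0.0003; V=4.997918+0.002380+-0.000340=5.0000
k=6 src: inc=-0.000340, refl=-0.000340·-0.142857=0.0000; V=5.000297+-0.000340+0.000049=5.0000
k=7 load: inc=0.000049, refl=0.000049·-0.142857=-0.0000; V=4.999958+0.000049+-0.000007=5.0000

0 0 source 5.7143
1 5 load 4.8980
2 10 source 5.0146
3 15 load 4.9979
4 20 source 5.0003
5 25 load 5.0000
6 30 source 5.0000
7 35 load 5.0000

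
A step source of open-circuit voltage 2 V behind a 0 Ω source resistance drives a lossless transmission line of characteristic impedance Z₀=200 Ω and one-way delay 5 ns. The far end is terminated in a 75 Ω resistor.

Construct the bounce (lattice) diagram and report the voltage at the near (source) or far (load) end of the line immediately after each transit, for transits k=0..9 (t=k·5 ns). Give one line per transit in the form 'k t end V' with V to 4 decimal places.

Γ_L=-0.454545, Γ_S=-1.000000; launch V₁=2·200/200=2.000000
k=0 src: V=2.0000
k=1 load: inc=2.000000, refl=2.000000·-0.454545=-0.9091; V=0.000000+2.000000+-0.909091=1.0909
k=2 src: inc=-0.909091, refl=-0.909091·-1.000000=0.9091; V=2.000000+-0.909091+0.909091=2.0000
k=3 load: inc=0.909091, refl=0.909091·-0.454545=-0.4132; V=1.090909+0.909091+-0.413223=1.5868
k=4 src: inc=-0.413223, refl=-0.413223·-1.000000=0.4132; V=2.000000+-0.413223+0.413223=2.0000
k=5 load: inc=0.413223, refl=0.413223·-0.454545=-0.1878; V=1.586777+0.413223+-0.187829=1.8122
k=6 src: inc=-0.187829, refl=-0.187829·-1.000000=0.1878; V=2.000000+-0.187829+0.187829=2.0000
k=7 load: inc=0.187829, refl=0.187829·-0.454545=-0.0854; V=1.812171+0.187829+-0.085377=1.9146
k=8 src: inc=-0.085377, refl=-0.085377·-1.000000=0.0854; V=2.000000+-0.085377+0.085377=2.0000
k=9 load: inc=0.085377, refl=0.085377·-0.454545=-0.0388; V=1.914623+0.085377+-0.038808=1.9612

0 0 source 2.0000
1 5 load 1.0909
2 10 source 2.0000
3 15 load 1.5868
4 20 source 2.0000
5 25 load 1.8122
6 30 source 2.0000
7 35 load 1.9146
8 40 source 2.0000
9 45 load 1.9612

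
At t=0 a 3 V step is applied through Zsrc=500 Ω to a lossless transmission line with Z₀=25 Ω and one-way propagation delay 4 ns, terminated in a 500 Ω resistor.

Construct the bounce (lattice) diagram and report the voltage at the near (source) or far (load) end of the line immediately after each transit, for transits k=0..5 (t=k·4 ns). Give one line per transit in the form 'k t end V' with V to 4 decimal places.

Γ_L=0.904762, Γ_S=0.904762; launch V₁=3·25/525=0.142857
k=0 src: V=0.1429
k=1 load: inc=0.142857, refl=0.142857·0.904762=0.1293; V=0.000000+0.142857+0.129252=0.2721
k=2 src: inc=0.129252, refl=0.129252·0.904762=0.1169; V=0.142857+0.129252+0.116942=0.3891
k=3 load: inc=0.116942, refl=0.116942·0.904762=0.1058; V=0.272109+0.116942+0.105805=0.4949
k=4 src: inc=0.105805, refl=0.105805·0.904762=0.0957; V=0.389051+0.105805+0.095728=0.5906
k=5 load: inc=0.095728, refl=0.095728·0.904762=0.0866; V=0.494856+0.095728+0.086611=0.6772

0 0 source 0.1429
1 4 load 0.2721
2 8 source 0.3891
3 12 load 0.4949
4 16 source 0.5906
5 20 load 0.6772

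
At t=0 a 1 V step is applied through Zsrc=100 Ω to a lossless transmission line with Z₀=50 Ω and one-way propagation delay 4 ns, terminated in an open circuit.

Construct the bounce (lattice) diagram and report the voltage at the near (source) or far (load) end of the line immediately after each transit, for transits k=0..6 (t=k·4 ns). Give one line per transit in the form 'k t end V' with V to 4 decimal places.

0 0 source 0.3333
1 4 load 0.6667
2 8 source 0.7778
3 12 load 0.8889
4 16 source 0.9259
5 20 load 0.9630
6 24 source 0.9753

Γ_L=1.000000, Γ_S=0.333333; launch V₁=1·50/150=0.333333
k=0 src: V=0.3333
k=1 load: inc=0.333333, refl=0.333333·1.000000=0.3333; V=0.000000+0.333333+0.333333=0.6667
k=2 src: inc=0.333333, refl=0.333333·0.333333=0.1111; V=0.333333+0.333333+0.111111=0.7778
k=3 load: inc=0.111111, refl=0.111111·1.000000=0.1111; V=0.666667+0.111111+0.111111=0.8889
k=4 src: inc=0.111111, refl=0.111111·0.333333=0.0370; V=0.777778+0.111111+0.037037=0.9259
k=5 load: inc=0.037037, refl=0.037037·1.000000=0.0370; V=0.888889+0.037037+0.037037=0.9630
k=6 src: inc=0.037037, refl=0.037037·0.333333=0.0123; V=0.925926+0.037037+0.012346=0.9753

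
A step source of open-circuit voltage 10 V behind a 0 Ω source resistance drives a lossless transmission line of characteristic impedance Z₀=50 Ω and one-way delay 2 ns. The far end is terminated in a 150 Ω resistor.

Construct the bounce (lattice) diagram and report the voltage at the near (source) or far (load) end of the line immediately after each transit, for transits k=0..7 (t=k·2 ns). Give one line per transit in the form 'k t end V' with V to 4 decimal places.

0 0 source 10.0000
1 2 load 15.0000
2 4 source 10.0000
3 6 load 7.5000
4 8 source 10.0000
5 10 load 11.2500
6 12 source 10.0000
7 14 load 9.3750

Γ_L=0.500000, Γ_S=-1.000000; launch V₁=10·50/50=10.000000
k=0 src: V=10.0000
k=1 load: inc=10.000000, refl=10.000000·0.500000=5.0000; V=0.000000+10.000000+5.000000=15.0000
k=2 src: inc=5.000000, refl=5.000000·-1.000000=-5.0000; V=10.000000+5.000000+-5.000000=10.0000
k=3 load: inc=-5.000000, refl=-5.000000·0.500000=-2.5000; V=15.000000+-5.000000+-2.500000=7.5000
k=4 src: inc=-2.500000, refl=-2.500000·-1.000000=2.5000; V=10.000000+-2.500000+2.500000=10.0000
k=5 load: inc=2.500000, refl=2.500000·0.500000=1.2500; V=7.500000+2.500000+1.250000=11.2500
k=6 src: inc=1.250000, refl=1.250000·-1.000000=-1.2500; V=10.000000+1.250000+-1.250000=10.0000
k=7 load: inc=-1.250000, refl=-1.250000·0.500000=-0.6250; V=11.250000+-1.250000+-0.625000=9.3750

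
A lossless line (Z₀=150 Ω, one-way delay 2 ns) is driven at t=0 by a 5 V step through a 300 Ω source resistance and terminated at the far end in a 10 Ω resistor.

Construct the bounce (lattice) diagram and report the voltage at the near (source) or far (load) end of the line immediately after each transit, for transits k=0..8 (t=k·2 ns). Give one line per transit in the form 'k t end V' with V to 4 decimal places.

Γ_L=-0.875000, Γ_S=0.333333; launch V₁=5·150/450=1.666667
k=0 src: V=1.6667
k=1 load: inc=1.666667, refl=1.666667·-0.875000=-1.4583; V=0.000000+1.666667+-1.458333=0.2083
k=2 src: inc=-1.458333, refl=-1.458333·0.333333=-0.4861; V=1.666667+-1.458333+-0.486111=-0.2778
k=3 load: inc=-0.486111, refl=-0.486111·-0.875000=0.4253; V=0.208333+-0.486111+0.425347=0.1476
k=4 src: inc=0.425347, refl=0.425347·0.333333=0.1418; V=-0.277778+0.425347+0.141782=0.2894
k=5 load: inc=0.141782, refl=0.141782·-0.875000=-0.1241; V=0.147569+0.141782+-0.124060=0.1653
k=6 src: inc=-0.124060, refl=-0.124060·0.333333=-0.0414; V=0.289352+-0.124060+-0.041353=0.1239
k=7 load: inc=-0.041353, refl=-0.041353·-0.875000=0.0362; V=0.165292+-0.041353+0.036184=0.1601
k=8 src: inc=0.036184, refl=0.036184·0.333333=0.0121; V=0.123939+0.036184+0.012061=0.1722

0 0 source 1.6667
1 2 load 0.2083
2 4 source -0.2778
3 6 load 0.1476
4 8 source 0.2894
5 10 load 0.1653
6 12 source 0.1239
7 14 load 0.1601
8 16 source 0.1722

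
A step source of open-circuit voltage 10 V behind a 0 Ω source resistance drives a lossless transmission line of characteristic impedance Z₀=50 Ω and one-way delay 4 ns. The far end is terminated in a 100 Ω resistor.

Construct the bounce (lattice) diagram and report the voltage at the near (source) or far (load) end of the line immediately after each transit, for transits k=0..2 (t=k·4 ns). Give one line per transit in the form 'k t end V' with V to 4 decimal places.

Γ_L=0.333333, Γ_S=-1.000000; launch V₁=10·50/50=10.000000
k=0 src: V=10.0000
k=1 load: inc=10.000000, refl=10.000000·0.333333=3.3333; V=0.000000+10.000000+3.333333=13.3333
k=2 src: inc=3.333333, refl=3.333333·-1.000000=-3.3333; V=10.000000+3.333333+-3.333333=10.0000

0 0 source 10.0000
1 4 load 13.3333
2 8 source 10.0000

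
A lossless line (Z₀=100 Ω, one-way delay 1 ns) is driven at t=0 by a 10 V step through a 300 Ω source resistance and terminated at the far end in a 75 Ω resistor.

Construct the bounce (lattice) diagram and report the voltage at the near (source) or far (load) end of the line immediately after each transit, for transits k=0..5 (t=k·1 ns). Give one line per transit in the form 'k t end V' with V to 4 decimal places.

Γ_L=-0.142857, Γ_S=0.500000; launch V₁=10·100/400=2.500000
k=0 src: V=2.5000
k=1 load: inc=2.500000, refl=2.500000·-0.142857=-0.3571; V=0.000000+2.500000+-0.357143=2.1429
k=2 src: inc=-0.357143, refl=-0.357143·0.500000=-0.1786; V=2.500000+-0.357143+-0.178571=1.9643
k=3 load: inc=-0.178571, refl=-0.178571·-0.142857=0.0255; V=2.142857+-0.178571+0.025510=1.9898
k=4 src: inc=0.025510, refl=0.025510·0.500000=0.0128; V=1.964286+0.025510+0.012755=2.0026
k=5 load: inc=0.012755, refl=0.012755·-0.142857=-0.0018; V=1.989796+0.012755+-0.001822=2.0007

0 0 source 2.5000
1 1 load 2.1429
2 2 source 1.9643
3 3 load 1.9898
4 4 source 2.0026
5 5 load 2.0007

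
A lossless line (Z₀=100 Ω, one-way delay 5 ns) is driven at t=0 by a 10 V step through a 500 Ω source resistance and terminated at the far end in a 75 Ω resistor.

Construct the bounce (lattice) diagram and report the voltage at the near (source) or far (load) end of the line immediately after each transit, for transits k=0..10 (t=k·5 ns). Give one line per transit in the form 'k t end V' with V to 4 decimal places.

Γ_L=-0.142857, Γ_S=0.666667; launch V₁=10·100/600=1.666667
k=0 src: V=1.6667
k=1 load: inc=1.666667, refl=1.666667·-0.142857=-0.2381; V=0.000000+1.666667+-0.238095=1.4286
k=2 src: inc=-0.238095, refl=-0.238095·0.666667=-0.1587; V=1.666667+-0.238095+-0.158730=1.2698
k=3 load: inc=-0.158730, refl=-0.158730·-0.142857=0.0227; V=1.428571+-0.158730+0.022676=1.2925
k=4 src: inc=0.022676, refl=0.022676·0.666667=0.0151; V=1.269841+0.022676+0.015117=1.3076
k=5 load: inc=0.015117, refl=0.015117·-0.142857=-0.0022; V=1.292517+0.015117+-0.002160=1.3055
k=6 src: inc=-0.002160, refl=-0.002160·0.666667=-0.0014; V=1.307634+-0.002160+-0.001440=1.3040
k=7 load: inc=-0.001440, refl=-0.001440·-0.142857=0.0002; V=1.305475+-0.001440+0.000206=1.3042
k=8 src: inc=0.000206, refl=0.000206·0.666667=0.0001; V=1.304035+0.000206+0.000137=1.3044
k=9 load: inc=0.000137, refl=0.000137·-0.142857=-0.0000; V=1.304241+0.000137+-0.000020=1.3044
k=10 src: inc=-0.000020, refl=-0.000020·0.666667=-0.0000; V=1.304378+-0.000020+-0.000013=1.3043

0 0 source 1.6667
1 5 load 1.4286
2 10 source 1.2698
3 15 load 1.2925
4 20 source 1.3076
5 25 load 1.3055
6 30 source 1.3040
7 35 load 1.3042
8 40 source 1.3044
9 45 load 1.3044
10 50 source 1.3043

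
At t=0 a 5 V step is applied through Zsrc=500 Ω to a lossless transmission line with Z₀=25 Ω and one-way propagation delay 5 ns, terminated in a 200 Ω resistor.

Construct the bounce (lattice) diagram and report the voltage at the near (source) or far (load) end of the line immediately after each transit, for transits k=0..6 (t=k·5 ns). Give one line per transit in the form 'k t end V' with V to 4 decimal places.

Γ_L=0.777778, Γ_S=0.904762; launch V₁=5·25/525=0.238095
k=0 src: V=0.2381
k=1 load: inc=0.238095, refl=0.238095·0.777778=0.1852; V=0.000000+0.238095+0.185185=0.4233
k=2 src: inc=0.185185, refl=0.185185·0.904762=0.1675; V=0.238095+0.185185+0.167549=0.5908
k=3 load: inc=0.167549, refl=0.167549·0.777778=0.1303; V=0.423280+0.167549+0.130316=0.7211
k=4 src: inc=0.130316, refl=0.130316·0.904762=0.1179; V=0.590829+0.130316+0.117905=0.8390
k=5 load: inc=0.117905, refl=0.117905·0.777778=0.0917; V=0.721144+0.117905+0.091704=0.9308
k=6 src: inc=0.091704, refl=0.091704·0.904762=0.0830; V=0.839049+0.091704+0.082970=1.0137

0 0 source 0.2381
1 5 load 0.4233
2 10 source 0.5908
3 15 load 0.7211
4 20 source 0.8390
5 25 load 0.9308
6 30 source 1.0137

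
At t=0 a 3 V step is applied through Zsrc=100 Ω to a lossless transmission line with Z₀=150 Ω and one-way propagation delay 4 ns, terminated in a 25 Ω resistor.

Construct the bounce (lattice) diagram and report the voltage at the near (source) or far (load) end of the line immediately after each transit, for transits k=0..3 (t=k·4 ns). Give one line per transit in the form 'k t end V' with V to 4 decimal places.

0 0 source 1.8000
1 4 load 0.5143
2 8 source 0.7714
3 12 load 0.5878

Γ_L=-0.714286, Γ_S=-0.200000; launch V₁=3·150/250=1.800000
k=0 src: V=1.8000
k=1 load: inc=1.800000, refl=1.800000·-0.714286=-1.2857; V=0.000000+1.800000+-1.285714=0.5143
k=2 src: inc=-1.285714, refl=-1.285714·-0.200000=0.2571; V=1.800000+-1.285714+0.257143=0.7714
k=3 load: inc=0.257143, refl=0.257143·-0.714286=-0.1837; V=0.514286+0.257143+-0.183673=0.5878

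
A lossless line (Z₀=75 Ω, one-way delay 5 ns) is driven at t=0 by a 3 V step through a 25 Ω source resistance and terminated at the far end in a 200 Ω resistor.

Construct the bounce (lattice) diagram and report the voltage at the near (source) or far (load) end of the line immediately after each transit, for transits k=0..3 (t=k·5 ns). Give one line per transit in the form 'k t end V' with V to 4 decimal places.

Γ_L=0.454545, Γ_S=-0.500000; launch V₁=3·75/100=2.250000
k=0 src: V=2.2500
k=1 load: inc=2.250000, refl=2.250000·0.454545=1.0227; V=0.000000+2.250000+1.022727=3.2727
k=2 src: inc=1.022727, refl=1.022727·-0.500000=-0.5114; V=2.250000+1.022727+-0.511364=2.7614
k=3 load: inc=-0.511364, refl=-0.511364·0.454545=-0.2324; V=3.272727+-0.511364+-0.232438=2.5289

0 0 source 2.2500
1 5 load 3.2727
2 10 source 2.7614
3 15 load 2.5289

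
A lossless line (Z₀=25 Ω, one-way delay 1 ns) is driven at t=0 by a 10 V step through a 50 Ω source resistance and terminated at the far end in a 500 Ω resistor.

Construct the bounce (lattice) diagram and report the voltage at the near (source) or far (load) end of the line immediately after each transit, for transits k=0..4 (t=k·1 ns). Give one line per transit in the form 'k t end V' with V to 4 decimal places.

Γ_L=0.904762, Γ_S=0.333333; launch V₁=10·25/75=3.333333
k=0 src: V=3.3333
k=1 load: inc=3.333333, refl=3.333333·0.904762=3.0159; V=0.000000+3.333333+3.015873=6.3492
k=2 src: inc=3.015873, refl=3.015873·0.333333=1.0053; V=3.333333+3.015873+1.005291=7.3545
k=3 load: inc=1.005291, refl=1.005291·0.904762=0.9095; V=6.349206+1.005291+0.909549=8.2640
k=4 src: inc=0.909549, refl=0.909549·0.333333=0.3032; V=7.354497+0.909549+0.303183=8.5672

0 0 source 3.3333
1 1 load 6.3492
2 2 source 7.3545
3 3 load 8.2640
4 4 source 8.5672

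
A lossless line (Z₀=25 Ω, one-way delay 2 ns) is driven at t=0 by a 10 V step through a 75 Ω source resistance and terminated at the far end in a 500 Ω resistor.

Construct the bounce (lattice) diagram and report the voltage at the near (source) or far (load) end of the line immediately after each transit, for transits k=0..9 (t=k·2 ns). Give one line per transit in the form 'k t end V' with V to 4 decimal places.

Γ_L=0.904762, Γ_S=0.500000; launch V₁=10·25/100=2.500000
k=0 src: V=2.5000
k=1 load: inc=2.500000, refl=2.500000·0.904762=2.2619; V=0.000000+2.500000+2.261905=4.7619
k=2 src: inc=2.261905, refl=2.261905·0.500000=1.1310; V=2.500000+2.261905+1.130952=5.8929
k=3 load: inc=1.130952, refl=1.130952·0.904762=1.0232; V=4.761905+1.130952+1.023243=6.9161
k=4 src: inc=1.023243, refl=1.023243·0.500000=0.5116; V=5.892857+1.023243+0.511621=7.4277
k=5 load: inc=0.511621, refl=0.511621·0.904762=0.4629; V=6.916100+0.511621+0.462895=7.8906
k=6 src: inc=0.462895, refl=0.462895·0.500000=0.2314; V=7.427721+0.462895+0.231448=8.1221
k=7 load: inc=0.231448, refl=0.231448·0.904762=0.2094; V=7.890617+0.231448+0.209405=8.3315
k=8 src: inc=0.209405, refl=0.209405·0.500000=0.1047; V=8.122064+0.209405+0.104703=8.4362
k=9 load: inc=0.104703, refl=0.104703·0.904762=0.0947; V=8.331469+0.104703+0.094731=8.5309

0 0 source 2.5000
1 2 load 4.7619
2 4 source 5.8929
3 6 load 6.9161
4 8 source 7.4277
5 10 load 7.8906
6 12 source 8.1221
7 14 load 8.3315
8 16 source 8.4362
9 18 load 8.5309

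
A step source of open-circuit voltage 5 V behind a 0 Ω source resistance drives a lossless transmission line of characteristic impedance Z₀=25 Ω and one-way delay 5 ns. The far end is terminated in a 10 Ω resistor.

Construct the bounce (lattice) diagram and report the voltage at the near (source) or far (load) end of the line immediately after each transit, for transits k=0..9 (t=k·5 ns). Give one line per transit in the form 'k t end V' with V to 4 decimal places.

0 0 source 5.0000
1 5 load 2.8571
2 10 source 5.0000
3 15 load 4.0816
4 20 source 5.0000
5 25 load 4.6064
6 30 source 5.0000
7 35 load 4.8313
8 40 source 5.0000
9 45 load 4.9277

Γ_L=-0.428571, Γ_S=-1.000000; launch V₁=5·25/25=5.000000
k=0 src: V=5.0000
k=1 load: inc=5.000000, refl=5.000000·-0.428571=-2.1429; V=0.000000+5.000000+-2.142857=2.8571
k=2 src: inc=-2.142857, refl=-2.142857·-1.000000=2.1429; V=5.000000+-2.142857+2.142857=5.0000
k=3 load: inc=2.142857, refl=2.142857·-0.428571=-0.9184; V=2.857143+2.142857+-0.918367=4.0816
k=4 src: inc=-0.918367, refl=-0.918367·-1.000000=0.9184; V=5.000000+-0.918367+0.918367=5.0000
k=5 load: inc=0.918367, refl=0.918367·-0.428571=-0.3936; V=4.081633+0.918367+-0.393586=4.6064
k=6 src: inc=-0.393586, refl=-0.393586·-1.000000=0.3936; V=5.000000+-0.393586+0.393586=5.0000
k=7 load: inc=0.393586, refl=0.393586·-0.428571=-0.1687; V=4.606414+0.393586+-0.168680=4.8313
k=8 src: inc=-0.168680, refl=-0.168680·-1.000000=0.1687; V=5.000000+-0.168680+0.168680=5.0000
k=9 load: inc=0.168680, refl=0.168680·-0.428571=-0.0723; V=4.831320+0.168680+-0.072291=4.9277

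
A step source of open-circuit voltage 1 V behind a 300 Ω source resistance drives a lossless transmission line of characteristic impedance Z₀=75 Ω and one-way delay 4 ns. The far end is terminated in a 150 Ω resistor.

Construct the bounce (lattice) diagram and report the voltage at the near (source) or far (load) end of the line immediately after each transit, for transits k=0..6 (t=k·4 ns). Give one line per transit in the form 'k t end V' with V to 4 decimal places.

0 0 source 0.2000
1 4 load 0.2667
2 8 source 0.3067
3 12 load 0.3200
4 16 source 0.3280
5 20 load 0.3307
6 24 source 0.3323

Γ_L=0.333333, Γ_S=0.600000; launch V₁=1·75/375=0.200000
k=0 src: V=0.2000
k=1 load: inc=0.200000, refl=0.200000·0.333333=0.0667; V=0.000000+0.200000+0.066667=0.2667
k=2 src: inc=0.066667, refl=0.066667·0.600000=0.0400; V=0.200000+0.066667+0.040000=0.3067
k=3 load: inc=0.040000, refl=0.040000·0.333333=0.0133; V=0.266667+0.040000+0.013333=0.3200
k=4 src: inc=0.013333, refl=0.013333·0.600000=0.0080; V=0.306667+0.013333+0.008000=0.3280
k=5 load: inc=0.008000, refl=0.008000·0.333333=0.0027; V=0.320000+0.008000+0.002667=0.3307
k=6 src: inc=0.002667, refl=0.002667·0.600000=0.0016; V=0.328000+0.002667+0.001600=0.3323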